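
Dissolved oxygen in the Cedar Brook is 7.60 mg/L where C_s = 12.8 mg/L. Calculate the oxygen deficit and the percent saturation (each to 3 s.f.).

D ≈ 5.20 mg/L; 59.4 % saturation

D = C_s − C = 12.8 − 7.60 = 5.20 mg/L.
% saturation = 7.60/12.8 × 100 = 59.4 %.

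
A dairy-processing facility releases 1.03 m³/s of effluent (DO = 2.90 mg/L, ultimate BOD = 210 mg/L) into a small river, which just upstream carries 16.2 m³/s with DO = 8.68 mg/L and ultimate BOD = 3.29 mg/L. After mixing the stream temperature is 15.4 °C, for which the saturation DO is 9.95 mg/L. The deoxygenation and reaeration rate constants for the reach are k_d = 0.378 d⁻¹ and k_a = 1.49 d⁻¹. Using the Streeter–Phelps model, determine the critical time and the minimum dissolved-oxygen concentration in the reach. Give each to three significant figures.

t_c ≈ 0.908 d; minimum DO ≈ 7.13 mg/L

Mixed DO = (16.2×8.68 + 1.03×2.90)/(16.2+1.03) = 143.6/17.23 = 8.334 mg/L.
Mixed L₀ = (16.2×3.29 + 1.03×210)/(17.23) = 269.6/17.23 = 15.65 mg/L.
Initial deficit D₀ = C_s − DO₀ = 9.95 − 8.334 = 1.616 mg/L.
t_c = (1/1.112) ln[(1.49/0.378)(1 − 1.616×1.112/(0.378×15.65))] = 0.8993 × ln(2.745) = 0.9079 d.
D_c = (0.378/1.49) × 15.65 × e^(−0.378×0.9079) = 0.2537 × 15.65 × 0.7095 = 2.816 mg/L.
Minimum DO = 9.95 − 2.816 = 7.134 mg/L.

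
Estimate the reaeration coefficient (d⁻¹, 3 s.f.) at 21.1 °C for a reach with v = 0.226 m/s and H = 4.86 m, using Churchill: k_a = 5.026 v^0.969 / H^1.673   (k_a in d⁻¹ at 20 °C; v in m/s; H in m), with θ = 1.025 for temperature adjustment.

k_a ≈ 0.0868 d⁻¹

k_a(20) = 5.026 × 0.226^0.969 / 4.86^1.673 = 5.026 × 0.2367 / 14.08 = 0.08445 d⁻¹.
k_a(21.1) = 0.08445 × 1.025^(21.1−20) = 0.08445 × 1.028 = 0.08678 d⁻¹.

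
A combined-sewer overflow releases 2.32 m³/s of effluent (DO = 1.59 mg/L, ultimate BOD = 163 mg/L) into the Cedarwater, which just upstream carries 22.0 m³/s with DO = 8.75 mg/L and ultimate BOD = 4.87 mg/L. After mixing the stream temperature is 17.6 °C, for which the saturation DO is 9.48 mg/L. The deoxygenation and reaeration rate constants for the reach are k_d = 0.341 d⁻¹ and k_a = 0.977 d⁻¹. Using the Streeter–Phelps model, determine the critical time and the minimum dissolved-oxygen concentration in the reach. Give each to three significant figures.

Mixed DO = (22.0×8.75 + 2.32×1.59)/(22.0+2.32) = 196.2/24.32 = 8.067 mg/L.
Mixed L₀ = (22.0×4.87 + 2.32×163)/(24.32) = 485.3/24.32 = 19.95 mg/L.
Initial deficit D₀ = C_s − DO₀ = 9.48 − 8.067 = 1.413 mg/L.
t_c = (1/0.6360) ln[(0.977/0.341)(1 − 1.413×0.6360/(0.341×19.95))] = 1.572 × ln(2.487) = 1.432 d.
D_c = (0.341/0.977) × 19.95 × e^(−0.341×1.432) = 0.3490 × 19.95 × 0.6136 = 4.274 mg/L.
Minimum DO = 9.48 − 4.274 = 5.206 mg/L.

t_c ≈ 1.43 d; minimum DO ≈ 5.21 mg/L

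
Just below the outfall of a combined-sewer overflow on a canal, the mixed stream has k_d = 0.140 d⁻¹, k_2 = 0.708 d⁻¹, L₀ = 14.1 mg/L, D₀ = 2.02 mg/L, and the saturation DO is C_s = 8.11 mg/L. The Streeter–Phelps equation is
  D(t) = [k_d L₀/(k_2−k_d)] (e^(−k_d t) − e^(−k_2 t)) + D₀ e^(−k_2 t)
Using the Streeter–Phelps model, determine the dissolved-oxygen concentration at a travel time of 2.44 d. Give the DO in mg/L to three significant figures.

k_d L₀/(k_2−k_d) = 0.140×14.1/(0.708−0.140) = 1.974/0.5680 = 3.475 mg/L.
e^(−k_d t) = e^(−0.140×2.440) = 0.7106; e^(−k_2 t) = e^(−0.708×2.440) = 0.1777.
D = 3.475 × (0.7106 − 0.1777) + 2.02 × 0.1777 = 1.852 + 0.3590 = 2.211 mg/L.
DO = C_s − D = 8.11 − 2.211 = 5.899 mg/L.

DO ≈ 5.90 mg/L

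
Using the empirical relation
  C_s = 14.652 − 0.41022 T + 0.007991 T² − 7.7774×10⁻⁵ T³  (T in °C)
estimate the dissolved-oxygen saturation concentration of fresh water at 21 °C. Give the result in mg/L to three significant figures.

C_s = 14.652 − 0.41022×21 + 0.007991×21² − 7.7774×10⁻⁵×21³ = 8.841 mg/L.

C_s ≈ 8.84 mg/L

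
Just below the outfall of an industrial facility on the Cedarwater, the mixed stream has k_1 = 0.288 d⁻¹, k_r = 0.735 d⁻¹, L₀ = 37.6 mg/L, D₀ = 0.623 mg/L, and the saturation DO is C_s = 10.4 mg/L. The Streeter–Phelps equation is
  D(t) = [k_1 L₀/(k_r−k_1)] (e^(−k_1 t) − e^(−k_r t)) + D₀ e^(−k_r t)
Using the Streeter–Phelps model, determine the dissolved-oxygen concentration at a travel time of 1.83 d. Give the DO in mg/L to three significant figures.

DO ≈ 2.25 mg/L

k_1 L₀/(k_r−k_1) = 0.288×37.6/(0.735−0.288) = 10.83/0.4470 = 24.23 mg/L.
e^(−k_1 t) = e^(−0.288×1.830) = 0.5903; e^(−k_r t) = e^(−0.735×1.830) = 0.2605.
D = 24.23 × (0.5903 − 0.2605) + 0.623 × 0.2605 = 7.990 + 0.1623 = 8.152 mg/L.
DO = C_s − D = 10.4 − 8.152 = 2.248 mg/L.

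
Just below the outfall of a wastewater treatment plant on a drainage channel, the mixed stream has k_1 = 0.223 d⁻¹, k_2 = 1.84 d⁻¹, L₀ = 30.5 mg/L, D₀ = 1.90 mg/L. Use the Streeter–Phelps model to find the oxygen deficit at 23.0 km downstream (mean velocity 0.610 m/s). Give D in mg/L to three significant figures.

D ≈ 2.78 mg/L

Travel time t = x/v = 23.0 km / (0.610 m/s) = 23000 m / 0.610 m/s = 37700 s = 0.4364 d.
k_1 L₀/(k_2−k_1) = 0.223×30.5/(1.84−0.223) = 6.801/1.617 = 4.206 mg/L.
e^(−k_1 t) = e^(−0.223×0.4364) = 0.9073; e^(−k_2 t) = e^(−1.84×0.4364) = 0.4480.
D = 4.206 × (0.9073 − 0.4480) + 1.90 × 0.4480 = 1.932 + 0.8512 = 2.783 mg/L.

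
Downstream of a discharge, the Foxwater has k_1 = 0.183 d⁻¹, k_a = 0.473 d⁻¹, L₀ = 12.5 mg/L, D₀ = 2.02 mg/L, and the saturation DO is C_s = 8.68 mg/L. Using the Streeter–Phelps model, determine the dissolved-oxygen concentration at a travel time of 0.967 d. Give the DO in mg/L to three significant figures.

DO ≈ 5.79 mg/L

k_1 L₀/(k_a−k_1) = 0.183×12.5/(0.473−0.183) = 2.288/0.2900 = 7.888 mg/L.
e^(−k_1 t) = e^(−0.183×0.9670) = 0.8378; e^(−k_a t) = e^(−0.473×0.9670) = 0.6329.
D = 7.888 × (0.8378 − 0.6329) + 2.02 × 0.6329 = 1.616 + 1.279 = 2.895 mg/L.
DO = C_s − D = 8.68 − 2.895 = 5.785 mg/L.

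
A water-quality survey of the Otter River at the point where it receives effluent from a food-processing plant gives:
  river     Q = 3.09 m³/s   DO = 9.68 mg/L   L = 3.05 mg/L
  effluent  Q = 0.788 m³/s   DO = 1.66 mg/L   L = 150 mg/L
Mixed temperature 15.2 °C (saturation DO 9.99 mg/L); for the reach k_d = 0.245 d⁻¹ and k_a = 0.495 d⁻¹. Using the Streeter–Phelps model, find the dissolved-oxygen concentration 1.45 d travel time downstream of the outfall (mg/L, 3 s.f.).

DO ≈ 2.17 mg/L

Mixed DO = (3.09×9.68 + 0.788×1.66)/(3.09+0.788) = 31.22/3.878 = 8.050 mg/L.
Mixed L₀ = (3.09×3.05 + 0.788×150)/(3.878) = 127.6/3.878 = 32.91 mg/L.
Initial deficit D₀ = C_s − DO₀ = 9.99 − 8.050 = 1.940 mg/L.
D(1.45) = [0.245×32.91/(0.495−0.245)](e^(−0.245×1.45) − e^(−0.495×1.45)) + 1.940 e^(−0.495×1.45)
= 32.25 × (0.7010 − 0.4878) + 1.940 × 0.4878 = 7.821 mg/L.
DO = 9.99 − 7.821 = 2.169 mg/L.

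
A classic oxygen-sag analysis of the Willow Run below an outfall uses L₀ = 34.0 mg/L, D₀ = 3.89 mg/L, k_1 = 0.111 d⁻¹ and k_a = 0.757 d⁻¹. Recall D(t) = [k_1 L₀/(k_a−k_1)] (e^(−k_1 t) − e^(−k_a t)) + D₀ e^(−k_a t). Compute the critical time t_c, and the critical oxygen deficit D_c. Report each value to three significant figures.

t_c ≈ 1.28 d; D_c ≈ 4.33 mg/L

At the critical point dD/dt = 0, so k_1 L₀ e^(−k_1 t) = k_a D. Substituting D(t) from the Streeter–Phelps equation and solving for t gives
t_c = ln[(k_a/k_1)(1 − D₀(k_a−k_1)/(k_1 L₀))] / (k_a−k_1).
Here k_a−k_1 = 0.6460 d⁻¹ and 1 − D₀(k_a−k_1)/(k_1 L₀) = 1 − 3.89×0.6460/(0.111×34.0) = 0.3341, so
t_c = ln(6.820 × 0.3341) / 0.6460 = 0.8237 / 0.6460 = 1.275 d.
D_c = (k_1/k_a) L₀ e^(−k_1 t_c) = (0.111/0.757) × 34.0 × e^(−0.111×1.275) = 0.1466 × 34.0 × 0.8680 = 4.328 mg/L.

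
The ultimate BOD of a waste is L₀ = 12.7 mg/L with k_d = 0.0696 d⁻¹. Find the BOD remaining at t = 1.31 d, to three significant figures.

L ≈ 11.6 mg/L

L_t = L₀ e^(−k_d t) = 12.7 × e^(−0.0696×1.31) = 12.7 × 0.9129 = 11.59 mg/L.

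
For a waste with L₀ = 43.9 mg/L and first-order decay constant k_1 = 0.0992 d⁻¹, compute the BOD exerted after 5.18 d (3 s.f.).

y_t = L₀(1 − e^(−k_1 t)) = 43.9 × (1 − e^(−0.0992×5.18))
= 43.9 × (1 − 0.5982) = 43.9 × 0.4018 = 17.64 mg/L.

y ≈ 17.6 mg/L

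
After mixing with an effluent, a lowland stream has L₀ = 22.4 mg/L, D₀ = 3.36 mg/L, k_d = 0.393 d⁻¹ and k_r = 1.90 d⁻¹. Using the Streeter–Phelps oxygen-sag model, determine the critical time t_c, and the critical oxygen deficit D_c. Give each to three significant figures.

t_c ≈ 0.478 d; D_c ≈ 3.84 mg/L

At the critical point dD/dt = 0, so k_d L₀ e^(−k_d t) = k_r D. Substituting D(t) from the Streeter–Phelps equation and solving for t gives
t_c = ln[(k_r/k_d)(1 − D₀(k_r−k_d)/(k_d L₀))] / (k_r−k_d).
Here k_r−k_d = 1.507 d⁻¹ and 1 − D₀(k_r−k_d)/(k_d L₀) = 1 − 3.36×1.507/(0.393×22.4) = 0.4248, so
t_c = ln(4.835 × 0.4248) / 1.507 = 0.7197 / 1.507 = 0.4776 d.
L(t_c) = L₀ e^(−k_d t_c) = 22.4 × 0.8289 = 18.57 mg/L, and at the critical point k_r D_c = k_d L, so D_c = (0.393/1.90) × 18.57 = 3.840 mg/L.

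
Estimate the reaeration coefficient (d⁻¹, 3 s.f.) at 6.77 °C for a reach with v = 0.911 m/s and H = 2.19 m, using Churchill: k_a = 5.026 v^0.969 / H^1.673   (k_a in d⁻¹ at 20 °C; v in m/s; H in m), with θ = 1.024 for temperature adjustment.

k_a(20) = 5.026 × 0.911^0.969 / 2.19^1.673 = 5.026 × 0.9136 / 3.712 = 1.237 d⁻¹.
k_a(6.77) = 1.237 × 1.024^(6.77−20) = 1.237 × 0.7307 = 0.9040 d⁻¹.

k_a ≈ 0.904 d⁻¹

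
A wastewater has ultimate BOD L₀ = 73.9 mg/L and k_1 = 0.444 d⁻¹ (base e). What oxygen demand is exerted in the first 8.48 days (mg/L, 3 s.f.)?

y_t = L₀(1 − e^(−k_1 t)) = 73.9 × (1 − e^(−0.444×8.48))
= 73.9 × (1 − 0.02316) = 73.9 × 0.9768 = 72.19 mg/L.

y ≈ 72.2 mg/L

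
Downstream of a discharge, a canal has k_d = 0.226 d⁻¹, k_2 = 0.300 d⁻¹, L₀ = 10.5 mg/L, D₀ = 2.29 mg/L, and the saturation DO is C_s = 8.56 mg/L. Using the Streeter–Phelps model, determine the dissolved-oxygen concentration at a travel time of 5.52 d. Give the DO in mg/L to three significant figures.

DO ≈ 5.03 mg/L

k_d L₀/(k_2−k_d) = 0.226×10.5/(0.300−0.226) = 2.373/0.07400 = 32.07 mg/L.
e^(−k_d t) = e^(−0.226×5.520) = 0.2872; e^(−k_2 t) = e^(−0.300×5.520) = 0.1909.
D = 32.07 × (0.2872 − 0.1909) + 2.29 × 0.1909 = 3.089 + 0.4372 = 3.526 mg/L.
DO = C_s − D = 8.56 − 3.526 = 5.034 mg/L.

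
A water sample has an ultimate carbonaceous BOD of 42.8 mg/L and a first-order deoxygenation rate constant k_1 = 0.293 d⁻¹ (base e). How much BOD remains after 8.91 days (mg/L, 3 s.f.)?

L ≈ 3.15 mg/L

L_t = L₀ e^(−k_1 t) = 42.8 × e^(−0.293×8.91) = 42.8 × 0.07349 = 3.145 mg/L.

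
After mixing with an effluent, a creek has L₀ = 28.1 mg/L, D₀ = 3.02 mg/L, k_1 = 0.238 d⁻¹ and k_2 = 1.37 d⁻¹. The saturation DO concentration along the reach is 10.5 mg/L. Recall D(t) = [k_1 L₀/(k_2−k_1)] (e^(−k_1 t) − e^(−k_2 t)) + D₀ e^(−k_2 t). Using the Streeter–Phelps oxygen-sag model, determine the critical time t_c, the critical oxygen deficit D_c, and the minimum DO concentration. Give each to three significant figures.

At the critical point dD/dt = 0, so k_1 L₀ e^(−k_1 t) = k_2 D. Substituting D(t) from the Streeter–Phelps equation and solving for t gives
t_c = ln[(k_2/k_1)(1 − D₀(k_2−k_1)/(k_1 L₀))] / (k_2−k_1).
Here k_2−k_1 = 1.132 d⁻¹ and 1 − D₀(k_2−k_1)/(k_1 L₀) = 1 − 3.02×1.132/(0.238×28.1) = 0.4888, so
t_c = ln(5.756 × 0.4888) / 1.132 = 1.035 / 1.132 = 0.9139 d.
D_c = (k_1/k_2) L₀ e^(−k_1 t_c) = (0.238/1.37) × 28.1 × e^(−0.238×0.9139) = 0.1737 × 28.1 × 0.8045 = 3.927 mg/L.
Minimum DO = C_s − D_c = 10.5 − 3.927 = 6.573 mg/L.

t_c ≈ 0.914 d; D_c ≈ 3.93 mg/L; min DO ≈ 6.57 mg/L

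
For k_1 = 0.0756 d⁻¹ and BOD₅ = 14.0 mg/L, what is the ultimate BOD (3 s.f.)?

L₀ ≈ 44.5 mg/L

BOD₅ = L₀(1 − e^(−5k_1)) ⇒ L₀ = BOD₅ / (1 − e^(−5×0.0756))
= 14.0 / (1 − 0.6852) = 14.0 / 0.3148 = 44.48 mg/L.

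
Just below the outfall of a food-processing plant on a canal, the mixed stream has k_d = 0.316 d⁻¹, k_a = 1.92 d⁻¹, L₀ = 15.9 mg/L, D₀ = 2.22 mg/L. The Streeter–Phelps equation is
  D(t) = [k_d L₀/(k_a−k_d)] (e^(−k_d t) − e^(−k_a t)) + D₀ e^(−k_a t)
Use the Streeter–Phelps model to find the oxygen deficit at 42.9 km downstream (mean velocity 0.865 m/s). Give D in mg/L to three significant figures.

D ≈ 2.31 mg/L

Travel time t = x/v = 42.9 km / (0.865 m/s) = 42900 m / 0.865 m/s = 49600 s = 0.5740 d.
k_d L₀/(k_a−k_d) = 0.316×15.9/(1.92−0.316) = 5.024/1.604 = 3.132 mg/L.
e^(−k_d t) = e^(−0.316×0.5740) = 0.8341; e^(−k_a t) = e^(−1.92×0.5740) = 0.3322.
D = 3.132 × (0.8341 − 0.3322) + 2.22 × 0.3322 = 1.572 + 0.7374 = 2.310 mg/L.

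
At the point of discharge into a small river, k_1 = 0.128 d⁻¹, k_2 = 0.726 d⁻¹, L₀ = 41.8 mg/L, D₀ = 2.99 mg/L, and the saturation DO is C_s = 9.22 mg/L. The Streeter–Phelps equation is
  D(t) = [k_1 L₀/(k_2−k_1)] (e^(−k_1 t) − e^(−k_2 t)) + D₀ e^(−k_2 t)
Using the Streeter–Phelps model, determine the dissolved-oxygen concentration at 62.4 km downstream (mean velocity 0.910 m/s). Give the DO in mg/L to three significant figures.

Travel time t = x/v = 62.4 km / (0.910 m/s) = 62400 m / 0.910 m/s = 68570 s = 0.7937 d.
k_1 L₀/(k_2−k_1) = 0.128×41.8/(0.726−0.128) = 5.350/0.5980 = 8.947 mg/L.
e^(−k_1 t) = e^(−0.128×0.7937) = 0.9034; e^(−k_2 t) = e^(−0.726×0.7937) = 0.5620.
D = 8.947 × (0.9034 − 0.5620) + 2.99 × 0.5620 = 3.054 + 1.680 = 4.735 mg/L.
DO = C_s − D = 9.22 − 4.735 = 4.485 mg/L.

DO ≈ 4.49 mg/L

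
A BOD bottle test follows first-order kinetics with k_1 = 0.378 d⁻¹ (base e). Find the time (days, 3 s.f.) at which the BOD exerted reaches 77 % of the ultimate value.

t ≈ 3.89 d

y/L₀ = 1 − e^(−k_1 t) = 0.77 ⇒ e^(−k_1 t) = 0.230
t = −ln(0.230) / 0.378 = 1.470 / 0.378 = 3.888 d.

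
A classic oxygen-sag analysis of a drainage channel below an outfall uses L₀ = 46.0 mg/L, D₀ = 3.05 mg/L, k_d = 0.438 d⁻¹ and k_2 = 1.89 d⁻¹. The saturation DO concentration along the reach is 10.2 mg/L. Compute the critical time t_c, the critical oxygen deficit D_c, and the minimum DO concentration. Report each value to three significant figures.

t_c ≈ 0.836 d; D_c ≈ 7.39 mg/L; min DO ≈ 2.81 mg/L

At the critical point dD/dt = 0, so k_d L₀ e^(−k_d t) = k_2 D. Substituting D(t) from the Streeter–Phelps equation and solving for t gives
t_c = ln[(k_2/k_d)(1 − D₀(k_2−k_d)/(k_d L₀))] / (k_2−k_d).
Here k_2−k_d = 1.452 d⁻¹ and 1 − D₀(k_2−k_d)/(k_d L₀) = 1 − 3.05×1.452/(0.438×46.0) = 0.7802, so
t_c = ln(4.315 × 0.7802) / 1.452 = 1.214 / 1.452 = 0.8360 d.
D_c = (k_d/k_2) L₀ e^(−k_d t_c) = (0.438/1.89) × 46.0 × e^(−0.438×0.8360) = 0.2317 × 46.0 × 0.6934 = 7.392 mg/L.
Minimum DO = C_s − D_c = 10.2 − 7.392 = 2.808 mg/L.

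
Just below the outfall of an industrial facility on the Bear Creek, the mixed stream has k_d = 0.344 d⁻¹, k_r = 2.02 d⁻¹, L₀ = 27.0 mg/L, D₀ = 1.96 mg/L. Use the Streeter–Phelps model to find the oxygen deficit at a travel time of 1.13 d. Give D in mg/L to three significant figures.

D ≈ 3.39 mg/L

k_d L₀/(k_r−k_d) = 0.344×27.0/(2.02−0.344) = 9.288/1.676 = 5.542 mg/L.
e^(−k_d t) = e^(−0.344×1.130) = 0.6779; e^(−k_r t) = e^(−2.02×1.130) = 0.1020.
D = 5.542 × (0.6779 − 0.1020) + 1.96 × 0.1020 = 3.192 + 0.2000 = 3.391 mg/L.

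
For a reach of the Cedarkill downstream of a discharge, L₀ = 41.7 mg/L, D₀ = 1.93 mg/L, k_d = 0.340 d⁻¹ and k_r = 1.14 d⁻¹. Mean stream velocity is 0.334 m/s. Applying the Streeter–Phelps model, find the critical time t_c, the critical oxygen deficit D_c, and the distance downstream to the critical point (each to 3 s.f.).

With k_r/k_d = 3.353 and 1 − D₀(k_r−k_d)/(k_d L₀) = 0.8911,
t_c = ln(3.353 × 0.8911) / (1.14 − 0.340) = ln(2.988) / 0.8000 = 1.095/0.8000 = 1.368 d.
D_c = (k_d/k_r) L₀ e^(−k_d t_c) = (0.340/1.14) × 41.7 × e^(−0.340×1.368) = 0.2982 × 41.7 × 0.6280 = 7.811 mg/L.
x_c = v t_c = 0.334 m/s × 1.368 d × 86400 s/d = 39480 m ≈ 39.5 km.

t_c ≈ 1.37 d; D_c ≈ 7.81 mg/L; x_c ≈ 39.5 km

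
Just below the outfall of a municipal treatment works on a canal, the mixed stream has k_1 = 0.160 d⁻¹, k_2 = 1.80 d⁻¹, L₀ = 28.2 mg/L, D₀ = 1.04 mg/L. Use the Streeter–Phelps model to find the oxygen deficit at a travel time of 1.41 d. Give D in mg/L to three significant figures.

D ≈ 2.06 mg/L

k_1 L₀/(k_2−k_1) = 0.160×28.2/(1.80−0.160) = 4.512/1.640 = 2.751 mg/L.
e^(−k_1 t) = e^(−0.160×1.410) = 0.7980; e^(−k_2 t) = e^(−1.80×1.410) = 0.07902.
D = 2.751 × (0.7980 − 0.07902) + 1.04 × 0.07902 = 1.978 + 0.08219 = 2.060 mg/L.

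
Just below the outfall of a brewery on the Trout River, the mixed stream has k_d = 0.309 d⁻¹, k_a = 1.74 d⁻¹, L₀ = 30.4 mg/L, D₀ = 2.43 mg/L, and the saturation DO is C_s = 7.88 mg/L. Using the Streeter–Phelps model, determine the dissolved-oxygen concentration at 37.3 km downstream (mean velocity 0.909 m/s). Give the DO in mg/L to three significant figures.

Travel time t = x/v = 37.3 km / (0.909 m/s) = 37300 m / 0.909 m/s = 41030 s = 0.4749 d.
k_d L₀/(k_a−k_d) = 0.309×30.4/(1.74−0.309) = 9.394/1.431 = 6.564 mg/L.
e^(−k_d t) = e^(−0.309×0.4749) = 0.8635; e^(−k_a t) = e^(−1.74×0.4749) = 0.4376.
D = 6.564 × (0.8635 − 0.4376) + 2.43 × 0.4376 = 2.796 + 1.063 = 3.859 mg/L.
DO = C_s − D = 7.88 − 3.859 = 4.021 mg/L.

DO ≈ 4.02 mg/L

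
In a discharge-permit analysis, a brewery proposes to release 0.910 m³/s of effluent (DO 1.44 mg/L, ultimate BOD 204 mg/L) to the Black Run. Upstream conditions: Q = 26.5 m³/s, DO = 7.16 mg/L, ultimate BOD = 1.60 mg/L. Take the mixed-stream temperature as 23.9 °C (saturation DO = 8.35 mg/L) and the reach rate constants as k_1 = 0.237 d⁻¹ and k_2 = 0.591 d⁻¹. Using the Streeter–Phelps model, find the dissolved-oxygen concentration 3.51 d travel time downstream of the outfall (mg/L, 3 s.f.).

Mixed DO = (26.5×7.16 + 0.910×1.44)/(26.5+0.910) = 191.1/27.41 = 6.970 mg/L.
Mixed L₀ = (26.5×1.60 + 0.910×204)/(27.41) = 228.0/27.41 = 8.320 mg/L.
Initial deficit D₀ = C_s − DO₀ = 8.35 − 6.970 = 1.380 mg/L.
D(3.51) = [0.237×8.320/(0.591−0.237)](e^(−0.237×3.51) − e^(−0.591×3.51)) + 1.380 e^(−0.591×3.51)
= 5.570 × (0.4352 − 0.1256) + 1.380 × 0.1256 = 1.898 mg/L.
DO = 8.35 − 1.898 = 6.452 mg/L.

DO ≈ 6.45 mg/L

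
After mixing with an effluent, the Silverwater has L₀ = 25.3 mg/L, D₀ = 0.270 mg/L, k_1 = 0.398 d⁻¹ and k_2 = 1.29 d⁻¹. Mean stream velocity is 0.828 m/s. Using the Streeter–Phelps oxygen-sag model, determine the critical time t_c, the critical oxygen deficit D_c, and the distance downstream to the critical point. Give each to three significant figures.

At the critical point dD/dt = 0, so k_1 L₀ e^(−k_1 t) = k_2 D. Substituting D(t) from the Streeter–Phelps equation and solving for t gives
t_c = ln[(k_2/k_1)(1 − D₀(k_2−k_1)/(k_1 L₀))] / (k_2−k_1).
Here k_2−k_1 = 0.8920 d⁻¹ and 1 − D₀(k_2−k_1)/(k_1 L₀) = 1 − 0.270×0.8920/(0.398×25.3) = 0.9761, so
t_c = ln(3.241 × 0.9761) / 0.8920 = 1.152 / 0.8920 = 1.291 d.
D_c = (k_1/k_2) L₀ e^(−k_1 t_c) = (0.398/1.29) × 25.3 × e^(−0.398×1.291) = 0.3085 × 25.3 × 0.5982 = 4.669 mg/L.
x_c = v t_c = 0.828 m/s × 1.291 d × 86400 s/d = 92370 m ≈ 92.4 km.

t_c ≈ 1.29 d; D_c ≈ 4.67 mg/L; x_c ≈ 92.4 km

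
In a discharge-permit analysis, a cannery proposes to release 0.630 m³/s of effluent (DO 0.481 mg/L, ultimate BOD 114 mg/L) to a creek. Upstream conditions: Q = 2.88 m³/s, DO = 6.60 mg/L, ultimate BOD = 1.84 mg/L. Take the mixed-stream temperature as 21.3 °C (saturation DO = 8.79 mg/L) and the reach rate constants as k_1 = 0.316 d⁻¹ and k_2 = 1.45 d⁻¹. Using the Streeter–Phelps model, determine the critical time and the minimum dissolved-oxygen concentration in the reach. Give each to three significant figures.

Mixed DO = (2.88×6.60 + 0.630×0.481)/(2.88+0.630) = 19.31/3.510 = 5.502 mg/L.
Mixed L₀ = (2.88×1.84 + 0.630×114)/(3.510) = 77.12/3.510 = 21.97 mg/L.
Initial deficit D₀ = C_s − DO₀ = 8.79 − 5.502 = 3.288 mg/L.
t_c = (1/1.134) ln[(1.45/0.316)(1 − 3.288×1.134/(0.316×21.97))] = 0.8818 × ln(2.124) = 0.6644 d.
D_c = (0.316/1.45) × 21.97 × e^(−0.316×0.6644) = 0.2179 × 21.97 × 0.8106 = 3.882 mg/L.
Minimum DO = 8.79 − 3.882 = 4.908 mg/L.

t_c ≈ 0.664 d; minimum DO ≈ 4.91 mg/L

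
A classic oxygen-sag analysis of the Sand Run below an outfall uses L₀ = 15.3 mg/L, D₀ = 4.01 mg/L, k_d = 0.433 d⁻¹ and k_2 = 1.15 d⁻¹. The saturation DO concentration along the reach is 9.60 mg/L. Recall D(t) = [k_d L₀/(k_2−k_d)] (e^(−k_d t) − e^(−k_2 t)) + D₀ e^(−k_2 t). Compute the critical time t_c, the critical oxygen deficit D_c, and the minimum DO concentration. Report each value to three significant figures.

t_c = [1/(k_2−k_d)] ln[(k_2/k_d)(1 − D₀(k_2−k_d)/(k_d L₀))]
= [1/(1.15−0.433)] ln[(1.15/0.433)(1 − 4.01×0.7170/(0.433×15.3))]
= (1/0.7170) ln[2.656 × 0.5660] = 1.395 × ln(1.503) = 1.395 × 0.4076 = 0.5685 d.
D_c = (k_d/k_2) L₀ e^(−k_d t_c) = (0.433/1.15) × 15.3 × e^(−0.433×0.5685) = 0.3765 × 15.3 × 0.7818 = 4.504 mg/L.
Minimum DO = C_s − D_c = 9.60 − 4.504 = 5.096 mg/L.

t_c ≈ 0.569 d; D_c ≈ 4.50 mg/L; min DO ≈ 5.10 mg/L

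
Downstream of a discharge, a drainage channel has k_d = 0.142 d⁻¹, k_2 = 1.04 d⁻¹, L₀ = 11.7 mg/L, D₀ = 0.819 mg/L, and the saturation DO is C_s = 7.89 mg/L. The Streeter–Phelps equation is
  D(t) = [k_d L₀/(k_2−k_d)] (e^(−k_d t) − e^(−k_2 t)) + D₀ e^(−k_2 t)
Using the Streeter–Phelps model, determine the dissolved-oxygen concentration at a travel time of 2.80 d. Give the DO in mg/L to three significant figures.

k_d L₀/(k_2−k_d) = 0.142×11.7/(1.04−0.142) = 1.661/0.8980 = 1.850 mg/L.
e^(−k_d t) = e^(−0.142×2.800) = 0.6719; e^(−k_2 t) = e^(−1.04×2.800) = 0.05437.
D = 1.850 × (0.6719 − 0.05437) + 0.819 × 0.05437 = 1.143 + 0.04453 = 1.187 mg/L.
DO = C_s − D = 7.89 − 1.187 = 6.703 mg/L.

DO ≈ 6.70 mg/L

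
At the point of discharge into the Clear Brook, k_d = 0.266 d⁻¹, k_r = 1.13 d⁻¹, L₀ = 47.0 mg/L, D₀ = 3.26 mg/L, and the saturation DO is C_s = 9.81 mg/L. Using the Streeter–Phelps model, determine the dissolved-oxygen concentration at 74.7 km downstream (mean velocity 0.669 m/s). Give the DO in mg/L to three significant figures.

Travel time t = x/v = 74.7 km / (0.669 m/s) = 74700 m / 0.669 m/s = 111700 s = 1.292 d.
k_d L₀/(k_r−k_d) = 0.266×47.0/(1.13−0.266) = 12.50/0.8640 = 14.47 mg/L.
e^(−k_d t) = e^(−0.266×1.292) = 0.7091; e^(−k_r t) = e^(−1.13×1.292) = 0.2322.
D = 14.47 × (0.7091 − 0.2322) + 3.26 × 0.2322 = 6.901 + 0.7568 = 7.658 mg/L.
DO = C_s − D = 9.81 − 7.658 = 2.152 mg/L.

DO ≈ 2.15 mg/L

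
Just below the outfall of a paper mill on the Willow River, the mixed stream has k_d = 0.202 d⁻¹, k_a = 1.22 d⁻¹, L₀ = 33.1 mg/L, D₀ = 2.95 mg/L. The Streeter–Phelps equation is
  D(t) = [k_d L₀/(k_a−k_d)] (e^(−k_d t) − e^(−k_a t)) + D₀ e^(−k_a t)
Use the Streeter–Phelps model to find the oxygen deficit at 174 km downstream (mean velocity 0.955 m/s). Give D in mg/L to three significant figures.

D ≈ 4.01 mg/L

Travel time t = x/v = 174 km / (0.955 m/s) = 174000 m / 0.955 m/s = 182200 s = 2.109 d.
k_d L₀/(k_a−k_d) = 0.202×33.1/(1.22−0.202) = 6.686/1.018 = 6.568 mg/L.
e^(−k_d t) = e^(−0.202×2.109) = 0.6531; e^(−k_a t) = e^(−1.22×2.109) = 0.07633.
D = 6.568 × (0.6531 − 0.07633) + 2.95 × 0.07633 = 3.788 + 0.2252 = 4.014 mg/L.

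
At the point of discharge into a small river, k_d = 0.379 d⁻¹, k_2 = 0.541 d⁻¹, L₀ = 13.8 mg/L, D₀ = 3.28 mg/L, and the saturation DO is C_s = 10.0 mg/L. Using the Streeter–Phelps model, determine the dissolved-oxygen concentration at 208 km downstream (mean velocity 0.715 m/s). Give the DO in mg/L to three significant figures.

DO ≈ 5.68 mg/L

Travel time t = x/v = 208 km / (0.715 m/s) = 208000 m / 0.715 m/s = 290900 s = 3.367 d.
k_d L₀/(k_2−k_d) = 0.379×13.8/(0.541−0.379) = 5.230/0.1620 = 32.29 mg/L.
e^(−k_d t) = e^(−0.379×3.367) = 0.2791; e^(−k_2 t) = e^(−0.541×3.367) = 0.1618.
D = 32.29 × (0.2791 − 0.1618) + 3.28 × 0.1618 = 3.789 + 0.5306 = 4.319 mg/L.
DO = C_s − D = 10.0 − 4.319 = 5.681 mg/L.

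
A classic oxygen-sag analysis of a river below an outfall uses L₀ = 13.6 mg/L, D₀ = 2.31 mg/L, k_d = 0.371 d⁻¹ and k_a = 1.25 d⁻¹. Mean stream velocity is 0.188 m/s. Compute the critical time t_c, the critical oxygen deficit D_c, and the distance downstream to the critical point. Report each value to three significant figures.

t_c ≈ 0.796 d; D_c ≈ 3.00 mg/L; x_c ≈ 12.9 km

At the critical point dD/dt = 0, so k_d L₀ e^(−k_d t) = k_a D. Substituting D(t) from the Streeter–Phelps equation and solving for t gives
t_c = ln[(k_a/k_d)(1 − D₀(k_a−k_d)/(k_d L₀))] / (k_a−k_d).
Here k_a−k_d = 0.8790 d⁻¹ and 1 − D₀(k_a−k_d)/(k_d L₀) = 1 − 2.31×0.8790/(0.371×13.6) = 0.5976, so
t_c = ln(3.369 × 0.5976) / 0.8790 = 0.6998 / 0.8790 = 0.7962 d.
L(t_c) = L₀ e^(−k_d t_c) = 13.6 × 0.7443 = 10.12 mg/L, and at the critical point k_a D_c = k_d L, so D_c = (0.371/1.25) × 10.12 = 3.004 mg/L.
x_c = v t_c = 0.188 m/s × 0.7962 d × 86400 s/d = 12930 m ≈ 12.9 km.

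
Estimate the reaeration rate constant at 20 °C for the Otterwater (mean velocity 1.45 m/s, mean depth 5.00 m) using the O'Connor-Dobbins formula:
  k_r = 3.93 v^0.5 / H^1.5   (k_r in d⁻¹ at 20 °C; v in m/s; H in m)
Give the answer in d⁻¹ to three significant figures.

k_r ≈ 0.423 d⁻¹

k_r = 3.93 × 1.45^0.5 / 5.00^1.5 = 3.93 × 1.204 / 11.18 = 0.4233 d⁻¹.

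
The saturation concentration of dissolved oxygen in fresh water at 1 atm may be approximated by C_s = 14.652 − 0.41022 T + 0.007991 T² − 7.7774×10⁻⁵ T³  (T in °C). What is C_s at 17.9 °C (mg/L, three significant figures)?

C_s ≈ 9.42 mg/L

C_s = 14.652 − 0.41022×17.9 + 0.007991×17.9² − 7.7774×10⁻⁵×17.9³ = 9.423 mg/L.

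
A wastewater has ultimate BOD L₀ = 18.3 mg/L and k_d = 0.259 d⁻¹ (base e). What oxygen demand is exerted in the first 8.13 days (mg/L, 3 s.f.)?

y_t = L₀(1 − e^(−k_d t)) = 18.3 × (1 − e^(−0.259×8.13))
= 18.3 × (1 − 0.1218) = 18.3 × 0.8782 = 16.07 mg/L.

y ≈ 16.1 mg/L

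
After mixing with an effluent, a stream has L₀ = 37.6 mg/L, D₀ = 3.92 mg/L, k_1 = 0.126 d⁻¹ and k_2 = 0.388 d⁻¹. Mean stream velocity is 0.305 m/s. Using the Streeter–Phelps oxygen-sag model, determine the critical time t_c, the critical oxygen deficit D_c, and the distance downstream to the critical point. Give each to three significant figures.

t_c = [1/(k_2−k_1)] ln[(k_2/k_1)(1 − D₀(k_2−k_1)/(k_1 L₀))]
= [1/(0.388−0.126)] ln[(0.388/0.126)(1 − 3.92×0.2620/(0.126×37.6))]
= (1/0.2620) ln[3.079 × 0.7832] = 3.817 × ln(2.412) = 3.817 × 0.8804 = 3.360 d.
D_c = (k_1/k_2) L₀ e^(−k_1 t_c) = (0.126/0.388) × 37.6 × e^(−0.126×3.360) = 0.3247 × 37.6 × 0.6548 = 7.996 mg/L.
x_c = v t_c = 0.305 m/s × 3.360 d × 86400 s/d = 88550 m ≈ 88.5 km.

t_c ≈ 3.36 d; D_c ≈ 8.00 mg/L; x_c ≈ 88.5 km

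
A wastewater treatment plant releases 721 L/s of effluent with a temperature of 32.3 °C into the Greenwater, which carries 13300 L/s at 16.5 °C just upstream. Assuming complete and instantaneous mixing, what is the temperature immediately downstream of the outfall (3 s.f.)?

Flow-weighted mixing: C = (Q_r C_r + Q_w C_w)/(Q_r + Q_w)
= (13300×16.5 + 721×32.3)/(13300 + 721) = 242700/14020 = 17.31 °C.

17.3 °C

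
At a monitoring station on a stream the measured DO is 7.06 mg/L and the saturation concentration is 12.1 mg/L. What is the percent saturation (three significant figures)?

58.3 % saturation

% saturation = C/C_s × 100 = 7.06/12.1 × 100 = 58.3 %.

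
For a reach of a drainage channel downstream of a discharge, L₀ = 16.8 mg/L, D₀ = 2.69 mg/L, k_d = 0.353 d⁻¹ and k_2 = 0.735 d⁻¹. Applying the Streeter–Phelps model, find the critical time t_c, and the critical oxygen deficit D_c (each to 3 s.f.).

t_c = [1/(k_2−k_d)] ln[(k_2/k_d)(1 − D₀(k_2−k_d)/(k_d L₀))]
= [1/(0.735−0.353)] ln[(0.735/0.353)(1 − 2.69×0.3820/(0.353×16.8))]
= (1/0.3820) ln[2.082 × 0.8267] = 2.618 × ln(1.721) = 2.618 × 0.5431 = 1.422 d.
D_c = (k_d/k_2) L₀ e^(−k_d t_c) = (0.353/0.735) × 16.8 × e^(−0.353×1.422) = 0.4803 × 16.8 × 0.6054 = 4.885 mg/L.

t_c ≈ 1.42 d; D_c ≈ 4.88 mg/L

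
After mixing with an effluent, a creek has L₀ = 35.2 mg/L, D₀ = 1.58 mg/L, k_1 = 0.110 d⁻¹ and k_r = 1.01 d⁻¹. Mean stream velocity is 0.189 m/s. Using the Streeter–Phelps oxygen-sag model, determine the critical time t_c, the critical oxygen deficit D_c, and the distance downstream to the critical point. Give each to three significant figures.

t_c ≈ 1.96 d; D_c ≈ 3.09 mg/L; x_c ≈ 31.9 km

With k_r/k_1 = 9.182 and 1 − D₀(k_r−k_1)/(k_1 L₀) = 0.6327,
t_c = ln(9.182 × 0.6327) / (1.01 − 0.110) = ln(5.810) / 0.9000 = 1.760/0.9000 = 1.955 d.
L(t_c) = L₀ e^(−k_1 t_c) = 35.2 × 0.8065 = 28.39 mg/L, and at the critical point k_r D_c = k_1 L, so D_c = (0.110/1.01) × 28.39 = 3.092 mg/L.
x_c = v t_c = 0.189 m/s × 1.955 d × 86400 s/d = 31930 m ≈ 31.9 km.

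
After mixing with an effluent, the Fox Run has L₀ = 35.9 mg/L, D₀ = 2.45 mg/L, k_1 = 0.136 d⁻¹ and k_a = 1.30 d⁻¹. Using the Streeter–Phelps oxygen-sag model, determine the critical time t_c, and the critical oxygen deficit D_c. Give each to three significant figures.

t_c ≈ 1.19 d; D_c ≈ 3.20 mg/L

At the critical point dD/dt = 0, so k_1 L₀ e^(−k_1 t) = k_a D. Substituting D(t) from the Streeter–Phelps equation and solving for t gives
t_c = ln[(k_a/k_1)(1 − D₀(k_a−k_1)/(k_1 L₀))] / (k_a−k_1).
Here k_a−k_1 = 1.164 d⁻¹ and 1 − D₀(k_a−k_1)/(k_1 L₀) = 1 − 2.45×1.164/(0.136×35.9) = 0.4159, so
t_c = ln(9.559 × 0.4159) / 1.164 = 1.380 / 1.164 = 1.186 d.
D_c = (k_1/k_a) L₀ e^(−k_1 t_c) = (0.136/1.30) × 35.9 × e^(−0.136×1.186) = 0.1046 × 35.9 × 0.8511 = 3.196 mg/L.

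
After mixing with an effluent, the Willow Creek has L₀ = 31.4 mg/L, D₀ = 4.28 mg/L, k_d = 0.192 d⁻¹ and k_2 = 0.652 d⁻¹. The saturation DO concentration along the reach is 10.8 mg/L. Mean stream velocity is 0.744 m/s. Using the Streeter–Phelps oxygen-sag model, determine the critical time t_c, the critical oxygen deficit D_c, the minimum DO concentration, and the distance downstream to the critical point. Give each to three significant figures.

t_c = [1/(k_2−k_d)] ln[(k_2/k_d)(1 − D₀(k_2−k_d)/(k_d L₀))]
= [1/(0.652−0.192)] ln[(0.652/0.192)(1 − 4.28×0.4600/(0.192×31.4))]
= (1/0.4600) ln[3.396 × 0.6734] = 2.174 × ln(2.287) = 2.174 × 0.8272 = 1.798 d.
L(t_c) = L₀ e^(−k_d t_c) = 31.4 × 0.7080 = 22.23 mg/L, and at the critical point k_2 D_c = k_d L, so D_c = (0.192/0.652) × 22.23 = 6.547 mg/L.
Minimum DO = C_s − D_c = 10.8 − 6.547 = 4.253 mg/L.
x_c = v t_c = 0.744 m/s × 1.798 d × 86400 s/d = 115600 m ≈ 116 km.

t_c ≈ 1.80 d; D_c ≈ 6.55 mg/L; min DO ≈ 4.25 mg/L; x_c ≈ 116 km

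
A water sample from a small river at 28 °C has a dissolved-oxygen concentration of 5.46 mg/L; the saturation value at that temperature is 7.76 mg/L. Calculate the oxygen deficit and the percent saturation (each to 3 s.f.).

D = C_s − C = 7.76 − 5.46 = 2.30 mg/L.
% saturation = 5.46/7.76 × 100 = 70.4 %.

D ≈ 2.30 mg/L; 70.4 % saturation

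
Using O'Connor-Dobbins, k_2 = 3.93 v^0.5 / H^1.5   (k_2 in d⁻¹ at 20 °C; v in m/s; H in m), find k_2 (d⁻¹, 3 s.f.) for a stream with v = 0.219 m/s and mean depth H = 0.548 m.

k_2 = 3.93 × 0.219^0.5 / 0.548^1.5 = 3.93 × 0.4680 / 0.4057 = 4.534 d⁻¹.

k_2 ≈ 4.53 d⁻¹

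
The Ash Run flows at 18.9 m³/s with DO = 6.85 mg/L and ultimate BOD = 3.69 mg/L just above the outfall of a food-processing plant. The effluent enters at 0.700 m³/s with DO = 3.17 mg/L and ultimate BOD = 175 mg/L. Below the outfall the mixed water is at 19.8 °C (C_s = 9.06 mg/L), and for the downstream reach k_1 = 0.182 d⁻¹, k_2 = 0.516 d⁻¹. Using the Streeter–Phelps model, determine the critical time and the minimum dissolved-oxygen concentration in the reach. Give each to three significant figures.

t_c ≈ 1.39 d; minimum DO ≈ 6.38 mg/L

Mixed DO = (18.9×6.85 + 0.700×3.17)/(18.9+0.700) = 131.7/19.60 = 6.719 mg/L.
Mixed L₀ = (18.9×3.69 + 0.700×175)/(19.60) = 192.2/19.60 = 9.808 mg/L.
Initial deficit D₀ = C_s − DO₀ = 9.06 − 6.719 = 2.341 mg/L.
t_c = (1/0.3340) ln[(0.516/0.182)(1 − 2.341×0.3340/(0.182×9.808))] = 2.994 × ln(1.593) = 1.394 d.
D_c = (0.182/0.516) × 9.808 × e^(−0.182×1.394) = 0.3527 × 9.808 × 0.7759 = 2.684 mg/L.
Minimum DO = 9.06 − 2.684 = 6.376 mg/L.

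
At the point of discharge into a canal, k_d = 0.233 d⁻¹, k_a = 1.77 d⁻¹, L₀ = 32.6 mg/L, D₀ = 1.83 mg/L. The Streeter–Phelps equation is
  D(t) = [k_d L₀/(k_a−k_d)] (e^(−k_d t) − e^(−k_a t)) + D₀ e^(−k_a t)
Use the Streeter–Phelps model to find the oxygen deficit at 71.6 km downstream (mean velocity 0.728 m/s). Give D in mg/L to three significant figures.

Travel time t = x/v = 71.6 km / (0.728 m/s) = 71600 m / 0.728 m/s = 98350 s = 1.138 d.
k_d L₀/(k_a−k_d) = 0.233×32.6/(1.77−0.233) = 7.596/1.537 = 4.942 mg/L.
e^(−k_d t) = e^(−0.233×1.138) = 0.7670; e^(−k_a t) = e^(−1.77×1.138) = 0.1333.
D = 4.942 × (0.7670 − 0.1333) + 1.83 × 0.1333 = 3.132 + 0.2440 = 3.376 mg/L.

D ≈ 3.38 mg/L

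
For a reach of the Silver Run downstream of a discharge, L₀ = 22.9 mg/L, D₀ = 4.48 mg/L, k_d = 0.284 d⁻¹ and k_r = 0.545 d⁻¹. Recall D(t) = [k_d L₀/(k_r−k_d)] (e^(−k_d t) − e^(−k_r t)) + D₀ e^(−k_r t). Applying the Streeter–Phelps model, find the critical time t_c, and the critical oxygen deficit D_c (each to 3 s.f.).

With k_r/k_d = 1.919 and 1 − D₀(k_r−k_d)/(k_d L₀) = 0.8202,
t_c = ln(1.919 × 0.8202) / (0.545 − 0.284) = ln(1.574) / 0.2610 = 0.4536/0.2610 = 1.738 d.
D_c = (k_d/k_r) L₀ e^(−k_d t_c) = (0.284/0.545) × 22.9 × e^(−0.284×1.738) = 0.5211 × 22.9 × 0.6104 = 7.284 mg/L.

t_c ≈ 1.74 d; D_c ≈ 7.28 mg/L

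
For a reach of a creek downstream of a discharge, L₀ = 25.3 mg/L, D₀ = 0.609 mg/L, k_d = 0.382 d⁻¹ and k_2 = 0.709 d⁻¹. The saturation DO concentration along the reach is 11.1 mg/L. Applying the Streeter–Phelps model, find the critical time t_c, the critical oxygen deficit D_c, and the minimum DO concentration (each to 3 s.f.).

t_c = [1/(k_2−k_d)] ln[(k_2/k_d)(1 − D₀(k_2−k_d)/(k_d L₀))]
= [1/(0.709−0.382)] ln[(0.709/0.382)(1 − 0.609×0.3270/(0.382×25.3))]
= (1/0.3270) ln[1.856 × 0.9794] = 3.058 × ln(1.818) = 3.058 × 0.5976 = 1.828 d.
D_c = (k_d/k_2) L₀ e^(−k_d t_c) = (0.382/0.709) × 25.3 × e^(−0.382×1.828) = 0.5388 × 25.3 × 0.4975 = 6.782 mg/L.
Minimum DO = C_s − D_c = 11.1 − 6.782 = 4.318 mg/L.

t_c ≈ 1.83 d; D_c ≈ 6.78 mg/L; min DO ≈ 4.32 mg/L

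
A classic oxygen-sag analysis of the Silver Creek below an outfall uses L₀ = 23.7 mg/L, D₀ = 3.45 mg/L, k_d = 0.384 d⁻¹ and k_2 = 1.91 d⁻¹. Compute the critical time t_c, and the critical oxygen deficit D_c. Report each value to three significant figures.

With k_2/k_d = 4.974 and 1 − D₀(k_2−k_d)/(k_d L₀) = 0.4215,
t_c = ln(4.974 × 0.4215) / (1.91 − 0.384) = ln(2.097) / 1.526 = 0.7403/1.526 = 0.4851 d.
D_c = (k_d/k_2) L₀ e^(−k_d t_c) = (0.384/1.91) × 23.7 × e^(−0.384×0.4851) = 0.2010 × 23.7 × 0.8300 = 3.955 mg/L.

t_c ≈ 0.485 d; D_c ≈ 3.95 mg/L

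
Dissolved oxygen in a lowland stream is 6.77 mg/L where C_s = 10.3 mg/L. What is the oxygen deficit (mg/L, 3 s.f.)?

D = C_s − C = 10.3 − 6.77 = 3.53 mg/L.

D ≈ 3.53 mg/L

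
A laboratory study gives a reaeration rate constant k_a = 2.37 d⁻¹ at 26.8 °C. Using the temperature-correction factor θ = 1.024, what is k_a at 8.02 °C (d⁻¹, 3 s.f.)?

k_a ≈ 1.52 d⁻¹

k_a(T₂) = k_a(T₁) · θ^(T₂−T₁) = 2.37 × 1.024^(8.02−26.8)
= 2.37 × 1.024^-18.8 = 2.37 × 0.6406 = 1.518 d⁻¹.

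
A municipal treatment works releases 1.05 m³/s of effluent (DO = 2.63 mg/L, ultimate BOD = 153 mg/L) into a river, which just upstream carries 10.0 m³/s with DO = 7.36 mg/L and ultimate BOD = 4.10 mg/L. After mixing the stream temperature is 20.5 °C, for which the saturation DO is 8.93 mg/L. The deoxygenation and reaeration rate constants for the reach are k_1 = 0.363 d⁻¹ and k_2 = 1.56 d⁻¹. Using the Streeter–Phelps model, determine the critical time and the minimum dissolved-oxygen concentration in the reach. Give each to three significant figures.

Mixed DO = (10.0×7.36 + 1.05×2.63)/(10.0+1.05) = 76.36/11.05 = 6.911 mg/L.
Mixed L₀ = (10.0×4.10 + 1.05×153)/(11.05) = 201.7/11.05 = 18.25 mg/L.
Initial deficit D₀ = C_s − DO₀ = 8.93 − 6.911 = 2.019 mg/L.
t_c = (1/1.197) ln[(1.56/0.363)(1 − 2.019×1.197/(0.363×18.25))] = 0.8354 × ln(2.729) = 0.8388 d.
D_c = (0.363/1.56) × 18.25 × e^(−0.363×0.8388) = 0.2327 × 18.25 × 0.7375 = 3.132 mg/L.
Minimum DO = 8.93 − 3.132 = 5.798 mg/L.

t_c ≈ 0.839 d; minimum DO ≈ 5.80 mg/L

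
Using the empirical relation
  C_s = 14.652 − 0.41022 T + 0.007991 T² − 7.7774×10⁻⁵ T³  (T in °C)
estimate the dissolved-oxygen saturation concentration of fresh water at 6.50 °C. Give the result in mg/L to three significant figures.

C_s ≈ 12.3 mg/L

C_s = 14.652 − 0.41022×6.50 + 0.007991×6.50² − 7.7774×10⁻⁵×6.50³ = 12.30 mg/L.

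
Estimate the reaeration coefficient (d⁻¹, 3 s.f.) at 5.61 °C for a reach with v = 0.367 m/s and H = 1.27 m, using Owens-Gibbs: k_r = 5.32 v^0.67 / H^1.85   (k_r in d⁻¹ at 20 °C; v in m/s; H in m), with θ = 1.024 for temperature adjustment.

k_r ≈ 1.24 d⁻¹

k_r(20) = 5.32 × 0.367^0.67 / 1.27^1.85 = 5.32 × 0.5109 / 1.556 = 1.747 d⁻¹.
k_r(5.61) = 1.747 × 1.024^(5.61−20) = 1.747 × 0.7109 = 1.242 d⁻¹.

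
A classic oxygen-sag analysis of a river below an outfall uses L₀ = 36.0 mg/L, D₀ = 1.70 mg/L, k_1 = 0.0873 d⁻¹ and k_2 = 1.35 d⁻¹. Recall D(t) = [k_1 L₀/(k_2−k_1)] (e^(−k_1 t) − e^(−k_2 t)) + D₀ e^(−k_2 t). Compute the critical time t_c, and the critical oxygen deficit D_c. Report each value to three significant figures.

t_c ≈ 1.26 d; D_c ≈ 2.09 mg/L

At the critical point dD/dt = 0, so k_1 L₀ e^(−k_1 t) = k_2 D. Substituting D(t) from the Streeter–Phelps equation and solving for t gives
t_c = ln[(k_2/k_1)(1 − D₀(k_2−k_1)/(k_1 L₀))] / (k_2−k_1).
Here k_2−k_1 = 1.263 d⁻¹ and 1 − D₀(k_2−k_1)/(k_1 L₀) = 1 − 1.70×1.263/(0.0873×36.0) = 0.3170, so
t_c = ln(15.46 × 0.3170) / 1.263 = 1.590 / 1.263 = 1.259 d.
L(t_c) = L₀ e^(−k_1 t_c) = 36.0 × 0.8959 = 32.25 mg/L, and at the critical point k_2 D_c = k_1 L, so D_c = (0.0873/1.35) × 32.25 = 2.086 mg/L.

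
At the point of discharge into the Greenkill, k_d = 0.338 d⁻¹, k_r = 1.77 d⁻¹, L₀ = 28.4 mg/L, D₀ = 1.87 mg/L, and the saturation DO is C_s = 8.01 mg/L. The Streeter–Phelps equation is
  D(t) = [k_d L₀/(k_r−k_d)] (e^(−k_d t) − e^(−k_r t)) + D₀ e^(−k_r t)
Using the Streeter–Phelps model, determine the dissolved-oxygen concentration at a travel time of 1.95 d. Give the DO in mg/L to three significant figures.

DO ≈ 4.70 mg/L

k_d L₀/(k_r−k_d) = 0.338×28.4/(1.77−0.338) = 9.599/1.432 = 6.703 mg/L.
e^(−k_d t) = e^(−0.338×1.950) = 0.5173; e^(−k_r t) = e^(−1.77×1.950) = 0.03170.
D = 6.703 × (0.5173 − 0.03170) + 1.87 × 0.03170 = 3.255 + 0.05928 = 3.315 mg/L.
DO = C_s − D = 8.01 − 3.315 = 4.695 mg/L.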